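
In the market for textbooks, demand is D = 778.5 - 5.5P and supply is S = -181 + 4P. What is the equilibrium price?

P* = 101

Set D = S: 778.5 - 5.5P = -181 + 4P.
959.5 = 9.5P, so P* = 101.
Q* = 778.5 − 5.5(101) = 223.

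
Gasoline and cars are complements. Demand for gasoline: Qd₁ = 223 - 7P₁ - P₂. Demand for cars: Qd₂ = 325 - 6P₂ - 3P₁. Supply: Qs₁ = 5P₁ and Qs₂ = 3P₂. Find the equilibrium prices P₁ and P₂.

Market 1: 223 - 7P₁ - P₂ = 5P₁ → 12P₁ + P₂ = 223.
Market 2: 9P₂ + 3P₁ = 325.
Eliminating P₂: 9×(1) − 1×(2) gives 105P₁ = 1682, so P₁ = 1682/105.
Back-substitute into (2): P₂ = (325 − 3×1682/105) / 9 = 1077/35.

P₁ = 1682/105, P₂ = 1077/35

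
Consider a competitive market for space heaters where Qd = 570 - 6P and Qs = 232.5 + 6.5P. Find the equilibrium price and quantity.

Set Qd = Qs: 570 - 6P = 232.5 + 6.5P.
337.5 = 12.5P, so P* = 27.
Q* = 570 − 6(27) = 408.

P* = 27, Q* = 408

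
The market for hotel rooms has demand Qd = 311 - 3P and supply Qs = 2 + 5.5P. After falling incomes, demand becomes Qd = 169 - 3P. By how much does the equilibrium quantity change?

Original equilibrium: P* = 618/17, Q* = 3433/17.
New equilibrium: 169 - 3P = 2 + 5.5P, so 167 = 8.5P and P' = 334/17; Q' = 169 − 3(334/17) = 1871/17.
Change in quantity: 1871/17 − 3433/17 = -1562/17.

ΔQ = -1562/17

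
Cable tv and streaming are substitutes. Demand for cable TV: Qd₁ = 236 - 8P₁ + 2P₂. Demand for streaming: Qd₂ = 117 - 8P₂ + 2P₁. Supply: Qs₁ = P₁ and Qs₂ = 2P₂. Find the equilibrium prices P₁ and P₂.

P₁ = 1297/43, P₂ = 1525/86

Market 1: 236 - 8P₁ + 2P₂ = P₁ → 9P₁ - 2P₂ = 236.
Market 2: 10P₂ - 2P₁ = 117.
Eliminating P₂: 10×(1) + 2×(2) gives 86P₁ = 2594, so P₁ = 1297/43.
Back-substitute into (2): P₂ = (117 + 2×1297/43) / 10 = 1525/86.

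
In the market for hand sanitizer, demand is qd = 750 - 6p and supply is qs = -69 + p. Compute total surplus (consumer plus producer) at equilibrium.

Equilibrium: 750 - 6p = -69 + p gives p* = 117, q* = 48.
Demand choke price: p = 125; supply starts at p = 69.
CS = ½(125 − 117)(48) = 192; PS = ½(117 − 69)(48) = 1152.

Total surplus = 1344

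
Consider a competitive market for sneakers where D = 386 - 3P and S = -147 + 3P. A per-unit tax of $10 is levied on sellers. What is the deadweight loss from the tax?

Pre-tax equilibrium: P* = 533/6, Q* = 119.5.
Tax on sellers shifts supply to S = -147 + 3(P − 10) = -177 + 3P.
386 - 3P = -177 + 3P gives buyer price Pb = 563/6; sellers receive Ps = 563/6 − 10 = 503/6.
New quantity: Q = 386 − 3(563/6) = 104.5.
DWL = ½ × 10 × (119.5 − 104.5) = 75.

Deadweight loss = 75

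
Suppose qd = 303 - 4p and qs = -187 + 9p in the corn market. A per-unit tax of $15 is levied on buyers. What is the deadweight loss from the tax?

Deadweight loss = 4050/13

Pre-tax equilibrium: p* = 490/13, q* = 1979/13.
Tax on buyers shifts demand to qd = 303 − 4(p + 15) = 243 - 4p.
243 - 4p = -187 + 9p gives seller price ps = 430/13; buyers pay pb = 430/13 + 15 = 625/13.
New quantity: q = 303 − 4(625/13) = 1439/13.
DWL = ½ × 15 × (1979/13 − 1439/13) = 4050/13.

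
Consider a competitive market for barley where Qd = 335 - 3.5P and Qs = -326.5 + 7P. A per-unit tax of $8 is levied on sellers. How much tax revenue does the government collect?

Pre-tax equilibrium: P* = 63, Q* = 114.5.
Tax on sellers shifts supply to Qs = -326.5 + 7(P − 8) = -382.5 + 7P.
335 - 3.5P = -382.5 + 7P gives buyer price Pb = 205/3; sellers receive Ps = 205/3 − 8 = 181/3.
New quantity: Q = 335 − 3.5(205/3) = 575/6.
Revenue = 8 × 575/6 = 2300/3.

Tax revenue = 2300/3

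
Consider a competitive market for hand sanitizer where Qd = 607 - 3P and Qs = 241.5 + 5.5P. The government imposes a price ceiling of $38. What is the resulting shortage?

Shortage = 42.5

Equilibrium price would be P* = 43, so the ceiling at 38 binds.
At P = 38: Qd = 607 − 3(38) = 493, Qs = 241.5 + 5.5(38) = 450.5.
Shortage = 493 − 450.5 = 42.5.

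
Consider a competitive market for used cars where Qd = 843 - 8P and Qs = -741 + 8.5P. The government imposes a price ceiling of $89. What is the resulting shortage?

Equilibrium price would be P* = 96, so the ceiling at 89 binds.
At P = 89: Qd = 843 − 8(89) = 131, Qs = -741 + 8.5(89) = 15.5.
Shortage = 131 − 15.5 = 115.5.

Shortage = 115.5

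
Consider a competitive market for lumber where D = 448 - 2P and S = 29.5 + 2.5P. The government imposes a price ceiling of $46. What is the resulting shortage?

Equilibrium price would be P* = 93, so the ceiling at 46 binds.
At P = 46: D = 448 − 2(46) = 356, S = 29.5 + 2.5(46) = 144.5.
Shortage = 356 − 144.5 = 211.5.

Shortage = 211.5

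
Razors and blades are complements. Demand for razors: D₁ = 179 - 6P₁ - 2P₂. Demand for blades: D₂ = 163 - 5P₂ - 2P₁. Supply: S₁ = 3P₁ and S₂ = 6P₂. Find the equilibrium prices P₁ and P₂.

P₁ = 1643/95, P₂ = 1109/95

Market 1: 179 - 6P₁ - 2P₂ = 3P₁ → 9P₁ + 2P₂ = 179.
Market 2: 11P₂ + 2P₁ = 163.
Eliminating P₂: 11×(1) − 2×(2) gives 95P₁ = 1643, so P₁ = 1643/95.
Back-substitute into (2): P₂ = (163 − 2×1643/95) / 11 = 1109/95.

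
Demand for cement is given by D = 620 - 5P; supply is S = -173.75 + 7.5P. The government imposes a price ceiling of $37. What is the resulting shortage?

Shortage = 331.25

Equilibrium price would be P* = 63.5, so the ceiling at 37 binds.
At P = 37: D = 620 − 5(37) = 435, S = -173.75 + 7.5(37) = 103.75.
Shortage = 435 − 103.75 = 331.25.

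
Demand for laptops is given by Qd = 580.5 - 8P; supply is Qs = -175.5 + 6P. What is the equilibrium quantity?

Set Qd = Qs: 580.5 - 8P = -175.5 + 6P.
756 = 14P, so P* = 54.
Q* = 580.5 − 8(54) = 148.5.

Q* = 148.5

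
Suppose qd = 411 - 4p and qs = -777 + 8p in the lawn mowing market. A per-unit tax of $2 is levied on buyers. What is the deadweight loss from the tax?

Deadweight loss = 16/3

Pre-tax equilibrium: p* = 99, q* = 15.
Tax on buyers shifts demand to qd = 411 − 4(p + 2) = 403 - 4p.
403 - 4p = -777 + 8p gives seller price ps = 295/3; buyers pay pb = 295/3 + 2 = 301/3.
New quantity: q = 411 − 4(301/3) = 29/3.
DWL = ½ × 2 × (15 − 29/3) = 16/3.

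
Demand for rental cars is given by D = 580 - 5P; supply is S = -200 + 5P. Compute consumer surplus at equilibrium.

Equilibrium: 580 - 5P = -200 + 5P gives P* = 78, Q* = 190.
Demand choke price (D = 0): P = 116.
CS = ½(116 − 78)(190) = 3610.

Consumer surplus = 3610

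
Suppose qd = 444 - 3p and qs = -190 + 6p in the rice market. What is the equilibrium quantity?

q* = 698/3

Set qd = qs: 444 - 3p = -190 + 6p.
634 = 9p, so p* = 634/9.
q* = 444 − 3(634/9) = 698/3.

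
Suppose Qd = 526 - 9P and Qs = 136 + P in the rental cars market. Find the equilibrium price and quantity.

Set Qd = Qs: 526 - 9P = 136 + P.
390 = 10P, so P* = 39.
Q* = 526 − 9(39) = 175.

P* = 39, Q* = 175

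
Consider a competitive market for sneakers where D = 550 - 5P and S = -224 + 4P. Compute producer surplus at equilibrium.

Producer surplus = 1800

Equilibrium: 550 - 5P = -224 + 4P gives P* = 86, Q* = 120.
Supply starts at P = 56 (where S = 0).
PS = ½(86 − 56)(120) = 1800.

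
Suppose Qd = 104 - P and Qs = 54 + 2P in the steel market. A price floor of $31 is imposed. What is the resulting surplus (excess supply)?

Equilibrium price would be P* = 50/3, so the floor at 31 binds.
At P = 31: Qd = 73, Qs = 116.
Surplus = 116 − 73 = 43.

Surplus = 43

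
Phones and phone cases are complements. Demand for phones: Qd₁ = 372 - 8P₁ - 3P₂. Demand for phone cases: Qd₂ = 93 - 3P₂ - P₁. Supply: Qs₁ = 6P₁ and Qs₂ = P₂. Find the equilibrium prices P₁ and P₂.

P₁ = 1209/53, P₂ = 930/53

Market 1: 372 - 8P₁ - 3P₂ = 6P₁ → 14P₁ + 3P₂ = 372.
Market 2: 4P₂ + P₁ = 93.
Eliminating P₂: 4×(1) − 3×(2) gives 53P₁ = 1209, so P₁ = 1209/53.
Back-substitute into (2): P₂ = (93 − 1×1209/53) / 4 = 930/53.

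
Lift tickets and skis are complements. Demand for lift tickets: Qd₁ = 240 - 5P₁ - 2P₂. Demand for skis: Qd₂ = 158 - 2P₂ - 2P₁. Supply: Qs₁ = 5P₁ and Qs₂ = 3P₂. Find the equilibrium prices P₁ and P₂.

P₁ = 442/23, P₂ = 550/23

Market 1: 240 - 5P₁ - 2P₂ = 5P₁ → 10P₁ + 2P₂ = 240.
Market 2: 5P₂ + 2P₁ = 158.
Eliminating P₂: 5×(1) − 2×(2) gives 46P₁ = 884, so P₁ = 442/23.
Back-substitute into (2): P₂ = (158 − 2×442/23) / 5 = 550/23.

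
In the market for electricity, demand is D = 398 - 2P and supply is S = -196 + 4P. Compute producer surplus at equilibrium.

Equilibrium: 398 - 2P = -196 + 4P gives P* = 99, Q* = 200.
Supply starts at P = 49 (where S = 0).
PS = ½(99 − 49)(200) = 5000.

Producer surplus = 5000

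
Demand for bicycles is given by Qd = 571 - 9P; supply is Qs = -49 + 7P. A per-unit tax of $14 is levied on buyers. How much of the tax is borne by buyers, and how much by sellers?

Pre-tax equilibrium: P* = 38.75, Q* = 222.25.
Tax on buyers shifts demand to Qd = 571 − 9(P + 14) = 445 - 9P.
445 - 9P = -49 + 7P gives seller price Ps = 30.875; buyers pay Pb = 30.875 + 14 = 44.875.
New quantity: Q = 571 − 9(44.875) = 167.125.
Buyer burden = 44.875 − 38.75 = 6.125; seller burden = 38.75 − 30.875 = 7.875.

Buyers bear $6.125, sellers bear $7.875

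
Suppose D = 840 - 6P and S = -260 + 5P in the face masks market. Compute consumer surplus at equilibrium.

Equilibrium: 840 - 6P = -260 + 5P gives P* = 100, Q* = 240.
Demand choke price (D = 0): P = 140.
CS = ½(140 − 100)(240) = 4800.

Consumer surplus = 4800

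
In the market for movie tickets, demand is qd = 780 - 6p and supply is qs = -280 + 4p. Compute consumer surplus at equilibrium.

Equilibrium: 780 - 6p = -280 + 4p gives p* = 106, q* = 144.
Demand choke price (qd = 0): p = 130.
CS = ½(130 − 106)(144) = 1728.

Consumer surplus = 1728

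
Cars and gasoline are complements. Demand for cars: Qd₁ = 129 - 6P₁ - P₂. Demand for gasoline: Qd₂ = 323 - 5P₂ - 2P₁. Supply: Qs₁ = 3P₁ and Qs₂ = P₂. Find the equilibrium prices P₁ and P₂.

Market 1: 129 - 6P₁ - P₂ = 3P₁ → 9P₁ + P₂ = 129.
Market 2: 6P₂ + 2P₁ = 323.
Eliminating P₂: 6×(1) − 1×(2) gives 52P₁ = 451, so P₁ = 451/52.
Back-substitute into (2): P₂ = (323 − 2×451/52) / 6 = 2649/52.

P₁ = 451/52, P₂ = 2649/52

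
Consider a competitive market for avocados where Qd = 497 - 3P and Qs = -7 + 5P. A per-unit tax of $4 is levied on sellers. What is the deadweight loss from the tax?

Pre-tax equilibrium: P* = 63, Q* = 308.
Tax on sellers shifts supply to Qs = -7 + 5(P − 4) = -27 + 5P.
497 - 3P = -27 + 5P gives buyer price Pb = 65.5; sellers receive Ps = 65.5 − 4 = 61.5.
New quantity: Q = 497 − 3(65.5) = 300.5.
DWL = ½ × 4 × (308 − 300.5) = 15.

Deadweight loss = 15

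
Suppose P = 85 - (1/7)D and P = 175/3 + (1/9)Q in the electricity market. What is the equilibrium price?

P* = 70

Set the two price expressions equal: 85 - (1/7)Q = 175/3 + (1/9)Q.
80/3 = (16/63)Q, so Q* = 105.
P* = 85 − (1/7)(105) = 70.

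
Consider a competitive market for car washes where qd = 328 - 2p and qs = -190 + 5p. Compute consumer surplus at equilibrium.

Equilibrium: 328 - 2p = -190 + 5p gives p* = 74, q* = 180.
Demand choke price (qd = 0): p = 164.
CS = ½(164 − 74)(180) = 8100.

Consumer surplus = 8100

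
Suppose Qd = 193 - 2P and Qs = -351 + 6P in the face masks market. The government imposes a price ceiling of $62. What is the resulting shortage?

Equilibrium price would be P* = 68, so the ceiling at 62 binds.
At P = 62: Qd = 193 − 2(62) = 69, Qs = -351 + 6(62) = 21.
Shortage = 69 − 21 = 48.

Shortage = 48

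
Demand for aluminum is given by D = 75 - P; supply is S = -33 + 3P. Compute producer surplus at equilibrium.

Equilibrium: 75 - P = -33 + 3P gives P* = 27, Q* = 48.
Supply starts at P = 11 (where S = 0).
PS = ½(27 − 11)(48) = 384.

Producer surplus = 384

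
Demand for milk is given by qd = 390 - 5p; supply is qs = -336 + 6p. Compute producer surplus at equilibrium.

Producer surplus = 300

Equilibrium: 390 - 5p = -336 + 6p gives p* = 66, q* = 60.
Supply starts at p = 56 (where qs = 0).
PS = ½(66 − 56)(60) = 300.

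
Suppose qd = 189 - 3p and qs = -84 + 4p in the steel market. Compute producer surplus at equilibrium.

Producer surplus = 648

Equilibrium: 189 - 3p = -84 + 4p gives p* = 39, q* = 72.
Supply starts at p = 21 (where qs = 0).
PS = ½(39 − 21)(72) = 648.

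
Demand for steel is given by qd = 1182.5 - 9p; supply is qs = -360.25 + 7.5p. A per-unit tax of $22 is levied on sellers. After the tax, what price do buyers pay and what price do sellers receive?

Pre-tax equilibrium: p* = 93.5, q* = 341.
Tax on sellers shifts supply to qs = -360.25 + 7.5(p − 22) = -525.25 + 7.5p.
1182.5 - 9p = -525.25 + 7.5p gives buyer price pb = 103.5; sellers receive ps = 103.5 − 22 = 81.5.
New quantity: q = 1182.5 − 9(103.5) = 251.

Buyers pay $103.5, sellers receive $81.5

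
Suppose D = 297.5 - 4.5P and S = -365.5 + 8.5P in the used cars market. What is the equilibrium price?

Set D = S: 297.5 - 4.5P = -365.5 + 8.5P.
663 = 13P, so P* = 51.
Q* = 297.5 − 4.5(51) = 68.

P* = 51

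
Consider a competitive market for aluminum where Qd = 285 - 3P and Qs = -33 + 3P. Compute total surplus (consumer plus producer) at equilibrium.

Equilibrium: 285 - 3P = -33 + 3P gives P* = 53, Q* = 126.
Demand choke price: P = 95; supply starts at P = 11.
CS = ½(95 − 53)(126) = 2646; PS = ½(53 − 11)(126) = 2646.

Total surplus = 5292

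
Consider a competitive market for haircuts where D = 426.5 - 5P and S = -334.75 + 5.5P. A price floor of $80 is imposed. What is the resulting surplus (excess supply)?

Equilibrium price would be P* = 72.5, so the floor at 80 binds.
At P = 80: D = 26.5, S = 105.25.
Surplus = 105.25 − 26.5 = 78.75.

Surplus = 78.75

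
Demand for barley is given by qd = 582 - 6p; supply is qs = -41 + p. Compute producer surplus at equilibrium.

Equilibrium: 582 - 6p = -41 + p gives p* = 89, q* = 48.
Supply starts at p = 41 (where qs = 0).
PS = ½(89 − 41)(48) = 1152.

Producer surplus = 1152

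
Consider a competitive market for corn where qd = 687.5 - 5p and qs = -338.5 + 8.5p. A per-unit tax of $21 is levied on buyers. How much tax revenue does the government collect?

Tax revenue = 30415/6

Pre-tax equilibrium: p* = 76, q* = 307.5.
Tax on buyers shifts demand to qd = 687.5 − 5(p + 21) = 582.5 - 5p.
582.5 - 5p = -338.5 + 8.5p gives seller price ps = 614/9; buyers pay pb = 614/9 + 21 = 803/9.
New quantity: q = 687.5 − 5(803/9) = 4345/18.
Revenue = 21 × 4345/18 = 30415/6.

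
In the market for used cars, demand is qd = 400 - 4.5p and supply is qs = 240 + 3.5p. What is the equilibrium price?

Set qd = qs: 400 - 4.5p = 240 + 3.5p.
160 = 8p, so p* = 20.
q* = 400 − 4.5(20) = 310.

p* = 20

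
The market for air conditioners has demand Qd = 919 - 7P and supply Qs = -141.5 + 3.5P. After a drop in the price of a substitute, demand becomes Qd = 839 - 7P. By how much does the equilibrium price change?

ΔP = -160/21

Original equilibrium: P* = 101, Q* = 212.
New equilibrium: 839 - 7P = -141.5 + 3.5P, so 980.5 = 10.5P and P' = 1961/21; Q' = 839 − 7(1961/21) = 556/3.
Change in price: 1961/21 − 101 = -160/21.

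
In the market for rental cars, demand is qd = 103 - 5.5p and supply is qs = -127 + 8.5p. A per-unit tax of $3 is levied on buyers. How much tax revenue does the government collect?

Tax revenue = 7.875

Pre-tax equilibrium: p* = 115/7, q* = 177/14.
Tax on buyers shifts demand to qd = 103 − 5.5(p + 3) = 86.5 - 5.5p.
86.5 - 5.5p = -127 + 8.5p gives seller price ps = 15.25; buyers pay pb = 15.25 + 3 = 18.25.
New quantity: q = 103 − 5.5(18.25) = 2.625.
Revenue = 3 × 2.625 = 7.875.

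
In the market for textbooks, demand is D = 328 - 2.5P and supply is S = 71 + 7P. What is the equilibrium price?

Set D = S: 328 - 2.5P = 71 + 7P.
257 = 9.5P, so P* = 514/19.
Q* = 328 − 2.5(514/19) = 4947/19.

P* = 514/19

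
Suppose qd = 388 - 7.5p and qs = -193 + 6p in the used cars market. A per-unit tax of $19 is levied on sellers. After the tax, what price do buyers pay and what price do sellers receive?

Buyers pay 1390/27, sellers receive 877/27

Pre-tax equilibrium: p* = 1162/27, q* = 587/9.
Tax on sellers shifts supply to qs = -193 + 6(p − 19) = -307 + 6p.
388 - 7.5p = -307 + 6p gives buyer price pb = 1390/27; sellers receive ps = 1390/27 − 19 = 877/27.
New quantity: q = 388 − 7.5(1390/27) = 17/9.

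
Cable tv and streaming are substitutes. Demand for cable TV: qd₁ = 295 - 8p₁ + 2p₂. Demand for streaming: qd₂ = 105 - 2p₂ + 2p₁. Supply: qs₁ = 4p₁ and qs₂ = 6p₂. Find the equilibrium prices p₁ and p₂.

Market 1: 295 - 8p₁ + 2p₂ = 4p₁ → 12p₁ - 2p₂ = 295.
Market 2: 8p₂ - 2p₁ = 105.
Eliminating p₂: 8×(1) + 2×(2) gives 92p₁ = 2570, so p₁ = 1285/46.
Back-substitute into (2): p₂ = (105 + 2×1285/46) / 8 = 925/46.

p₁ = 1285/46, p₂ = 925/46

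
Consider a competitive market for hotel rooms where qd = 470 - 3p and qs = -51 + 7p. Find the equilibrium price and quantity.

Set qd = qs: 470 - 3p = -51 + 7p.
521 = 10p, so p* = 52.1.
q* = 470 − 3(52.1) = 313.7.

p* = 52.1, q* = 313.7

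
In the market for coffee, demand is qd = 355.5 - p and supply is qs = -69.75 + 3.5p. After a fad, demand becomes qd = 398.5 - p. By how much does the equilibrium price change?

Δp = 86/9

Original equilibrium: p* = 94.5, q* = 261.
New equilibrium: 398.5 - p = -69.75 + 3.5p, so 468.25 = 4.5p and p' = 1873/18; q' = 398.5 − 1(1873/18) = 2650/9.
Change in price: 1873/18 − 94.5 = 86/9.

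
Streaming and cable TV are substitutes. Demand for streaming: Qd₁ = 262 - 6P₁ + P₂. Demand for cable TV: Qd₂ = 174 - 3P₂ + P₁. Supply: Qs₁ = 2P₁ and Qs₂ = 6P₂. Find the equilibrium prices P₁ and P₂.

Market 1: 262 - 6P₁ + P₂ = 2P₁ → 8P₁ - P₂ = 262.
Market 2: 9P₂ - P₁ = 174.
Eliminating P₂: 9×(1) + 1×(2) gives 71P₁ = 2532, so P₁ = 2532/71.
Back-substitute into (2): P₂ = (174 + 1×2532/71) / 9 = 1654/71.

P₁ = 2532/71, P₂ = 1654/71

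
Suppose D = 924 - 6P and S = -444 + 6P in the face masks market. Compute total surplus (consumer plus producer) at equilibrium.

Total surplus = 9600

Equilibrium: 924 - 6P = -444 + 6P gives P* = 114, Q* = 240.
Demand choke price: P = 154; supply starts at P = 74.
CS = ½(154 − 114)(240) = 4800; PS = ½(114 − 74)(240) = 4800.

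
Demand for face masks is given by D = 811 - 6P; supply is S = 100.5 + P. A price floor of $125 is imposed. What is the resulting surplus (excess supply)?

Equilibrium price would be P* = 101.5, so the floor at 125 binds.
At P = 125: D = 61, S = 225.5.
Surplus = 225.5 − 61 = 164.5.

Surplus = 164.5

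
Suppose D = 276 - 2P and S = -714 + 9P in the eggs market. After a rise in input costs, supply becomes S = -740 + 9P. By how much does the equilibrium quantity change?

Original equilibrium: P* = 90, Q* = 96.
New equilibrium: 276 - 2P = -740 + 9P, so 1016 = 11P and P' = 1016/11; Q' = 276 − 2(1016/11) = 1004/11.
Change in quantity: 1004/11 − 96 = -52/11.

ΔQ = -52/11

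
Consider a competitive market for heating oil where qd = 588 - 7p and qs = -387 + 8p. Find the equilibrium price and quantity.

p* = 65, q* = 133

Set qd = qs: 588 - 7p = -387 + 8p.
975 = 15p, so p* = 65.
q* = 588 − 7(65) = 133.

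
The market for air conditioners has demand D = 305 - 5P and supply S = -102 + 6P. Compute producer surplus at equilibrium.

Equilibrium: 305 - 5P = -102 + 6P gives P* = 37, Q* = 120.
Supply starts at P = 17 (where S = 0).
PS = ½(37 − 17)(120) = 1200.

Producer surplus = 1200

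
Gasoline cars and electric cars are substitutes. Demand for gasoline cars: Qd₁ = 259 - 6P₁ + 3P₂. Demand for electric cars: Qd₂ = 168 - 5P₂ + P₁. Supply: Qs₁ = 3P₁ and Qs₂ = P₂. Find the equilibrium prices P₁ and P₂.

Market 1: 259 - 6P₁ + 3P₂ = 3P₁ → 9P₁ - 3P₂ = 259.
Market 2: 6P₂ - P₁ = 168.
Eliminating P₂: 6×(1) + 3×(2) gives 51P₁ = 2058, so P₁ = 686/17.
Back-substitute into (2): P₂ = (168 + 1×686/17) / 6 = 1771/51.

P₁ = 686/17, P₂ = 1771/51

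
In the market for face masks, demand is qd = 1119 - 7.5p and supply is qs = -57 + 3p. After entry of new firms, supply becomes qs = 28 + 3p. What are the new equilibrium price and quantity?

p' = 2182/21, q' = 2378/7

Original equilibrium: p* = 112, q* = 279.
New equilibrium: 1119 - 7.5p = 28 + 3p, so 1091 = 10.5p and p' = 2182/21; q' = 1119 − 7.5(2182/21) = 2378/7.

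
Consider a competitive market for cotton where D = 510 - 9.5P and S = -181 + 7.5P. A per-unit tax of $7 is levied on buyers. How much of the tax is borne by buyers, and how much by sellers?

Buyers bear 105/34, sellers bear 133/34

Pre-tax equilibrium: P* = 691/17, Q* = 4211/34.
Tax on buyers shifts demand to D = 510 − 9.5(P + 7) = 443.5 - 9.5P.
443.5 - 9.5P = -181 + 7.5P gives seller price Ps = 1249/34; buyers pay Pb = 1249/34 + 7 = 1487/34.
New quantity: Q = 510 − 9.5(1487/34) = 6427/68.
Buyer burden = 1487/34 − 691/17 = 105/34; seller burden = 691/17 − 1249/34 = 133/34.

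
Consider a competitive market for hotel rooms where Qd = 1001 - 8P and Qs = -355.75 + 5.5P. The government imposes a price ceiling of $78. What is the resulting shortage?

Equilibrium price would be P* = 100.5, so the ceiling at 78 binds.
At P = 78: Qd = 1001 − 8(78) = 377, Qs = -355.75 + 5.5(78) = 73.25.
Shortage = 377 − 73.25 = 303.75.

Shortage = 303.75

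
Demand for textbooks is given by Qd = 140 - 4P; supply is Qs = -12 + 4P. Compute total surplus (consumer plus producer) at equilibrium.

Total surplus = 1024

Equilibrium: 140 - 4P = -12 + 4P gives P* = 19, Q* = 64.
Demand choke price: P = 35; supply starts at P = 3.
CS = ½(35 − 19)(64) = 512; PS = ½(19 − 3)(64) = 512.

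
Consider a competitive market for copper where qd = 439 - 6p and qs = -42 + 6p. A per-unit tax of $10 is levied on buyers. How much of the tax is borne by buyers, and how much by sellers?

Pre-tax equilibrium: p* = 481/12, q* = 198.5.
Tax on buyers shifts demand to qd = 439 − 6(p + 10) = 379 - 6p.
379 - 6p = -42 + 6p gives seller price ps = 421/12; buyers pay pb = 421/12 + 10 = 541/12.
New quantity: q = 439 − 6(541/12) = 168.5.
Buyer burden = 541/12 − 481/12 = 5; seller burden = 481/12 − 421/12 = 5.

Buyers bear $5, sellers bear $5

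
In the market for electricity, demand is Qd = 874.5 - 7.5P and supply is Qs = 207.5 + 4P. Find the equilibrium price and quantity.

P* = 58, Q* = 439.5

Set Qd = Qs: 874.5 - 7.5P = 207.5 + 4P.
667 = 11.5P, so P* = 58.
Q* = 874.5 − 7.5(58) = 439.5.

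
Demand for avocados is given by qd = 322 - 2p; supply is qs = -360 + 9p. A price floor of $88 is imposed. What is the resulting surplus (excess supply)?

Equilibrium price would be p* = 62, so the floor at 88 binds.
At p = 88: qd = 146, qs = 432.
Surplus = 432 − 146 = 286.

Surplus = 286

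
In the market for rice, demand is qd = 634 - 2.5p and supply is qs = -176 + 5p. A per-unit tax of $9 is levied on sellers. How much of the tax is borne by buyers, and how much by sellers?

Pre-tax equilibrium: p* = 108, q* = 364.
Tax on sellers shifts supply to qs = -176 + 5(p − 9) = -221 + 5p.
634 - 2.5p = -221 + 5p gives buyer price pb = 114; sellers receive ps = 114 − 9 = 105.
New quantity: q = 634 − 2.5(114) = 349.
Buyer burden = 114 − 108 = 6; seller burden = 108 − 105 = 3.

Buyers bear $6, sellers bear $3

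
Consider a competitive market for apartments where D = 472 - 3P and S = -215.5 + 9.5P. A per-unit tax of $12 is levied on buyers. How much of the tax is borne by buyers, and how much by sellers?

Pre-tax equilibrium: P* = 55, Q* = 307.
Tax on buyers shifts demand to D = 472 − 3(P + 12) = 436 - 3P.
436 - 3P = -215.5 + 9.5P gives seller price Ps = 52.12; buyers pay Pb = 52.12 + 12 = 64.12.
New quantity: Q = 472 − 3(64.12) = 279.64.
Buyer burden = 64.12 − 55 = 9.12; seller burden = 55 − 52.12 = 2.88.

Buyers bear $9.12, sellers bear $2.88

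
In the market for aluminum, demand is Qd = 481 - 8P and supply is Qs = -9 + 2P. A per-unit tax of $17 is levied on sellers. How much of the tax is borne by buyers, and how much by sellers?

Pre-tax equilibrium: P* = 49, Q* = 89.
Tax on sellers shifts supply to Qs = -9 + 2(P − 17) = -43 + 2P.
481 - 8P = -43 + 2P gives buyer price Pb = 52.4; sellers receive Ps = 52.4 − 17 = 35.4.
New quantity: Q = 481 − 8(52.4) = 61.8.
Buyer burden = 52.4 − 49 = 3.4; seller burden = 49 − 35.4 = 13.6.

Buyers bear $3.4, sellers bear $13.6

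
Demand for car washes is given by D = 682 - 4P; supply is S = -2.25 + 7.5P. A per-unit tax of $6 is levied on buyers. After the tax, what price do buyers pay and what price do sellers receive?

Buyers pay 2917/46, sellers receive 2641/46

Pre-tax equilibrium: P* = 59.5, Q* = 444.
Tax on buyers shifts demand to D = 682 − 4(P + 6) = 658 - 4P.
658 - 4P = -2.25 + 7.5P gives seller price Ps = 2641/46; buyers pay Pb = 2641/46 + 6 = 2917/46.
New quantity: Q = 682 − 4(2917/46) = 9852/23.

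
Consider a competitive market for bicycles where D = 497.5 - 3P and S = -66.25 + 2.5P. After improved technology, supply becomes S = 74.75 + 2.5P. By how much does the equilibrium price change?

ΔP = -282/11

Original equilibrium: P* = 102.5, Q* = 190.
New equilibrium: 497.5 - 3P = 74.75 + 2.5P, so 422.75 = 5.5P and P' = 1691/22; Q' = 497.5 − 3(1691/22) = 2936/11.
Change in price: 1691/22 − 102.5 = -282/11.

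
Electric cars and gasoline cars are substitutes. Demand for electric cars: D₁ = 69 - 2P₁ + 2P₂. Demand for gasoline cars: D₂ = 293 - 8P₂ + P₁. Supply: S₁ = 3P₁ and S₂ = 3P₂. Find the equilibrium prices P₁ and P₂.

Market 1: 69 - 2P₁ + 2P₂ = 3P₁ → 5P₁ - 2P₂ = 69.
Market 2: 11P₂ - P₁ = 293.
Eliminating P₂: 11×(1) + 2×(2) gives 53P₁ = 1345, so P₁ = 1345/53.
Back-substitute into (2): P₂ = (293 + 1×1345/53) / 11 = 1534/53.

P₁ = 1345/53, P₂ = 1534/53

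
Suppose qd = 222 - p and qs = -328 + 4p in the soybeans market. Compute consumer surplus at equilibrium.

Consumer surplus = 6272

Equilibrium: 222 - p = -328 + 4p gives p* = 110, q* = 112.
Demand choke price (qd = 0): p = 222.
CS = ½(222 − 110)(112) = 6272.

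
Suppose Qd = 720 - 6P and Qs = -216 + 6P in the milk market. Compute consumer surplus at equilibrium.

Equilibrium: 720 - 6P = -216 + 6P gives P* = 78, Q* = 252.
Demand choke price (Qd = 0): P = 120.
CS = ½(120 − 78)(252) = 5292.

Consumer surplus = 5292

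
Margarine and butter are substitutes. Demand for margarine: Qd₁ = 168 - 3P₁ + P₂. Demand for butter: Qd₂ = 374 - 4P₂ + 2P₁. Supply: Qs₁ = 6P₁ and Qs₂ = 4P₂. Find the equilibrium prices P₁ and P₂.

P₁ = 859/35, P₂ = 1851/35

Market 1: 168 - 3P₁ + P₂ = 6P₁ → 9P₁ - P₂ = 168.
Market 2: 8P₂ - 2P₁ = 374.
Eliminating P₂: 8×(1) + 1×(2) gives 70P₁ = 1718, so P₁ = 859/35.
Back-substitute into (2): P₂ = (374 + 2×859/35) / 8 = 1851/35.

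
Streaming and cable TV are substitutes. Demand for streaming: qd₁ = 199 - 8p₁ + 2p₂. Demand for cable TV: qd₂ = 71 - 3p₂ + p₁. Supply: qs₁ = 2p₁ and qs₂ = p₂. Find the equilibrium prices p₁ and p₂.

p₁ = 469/19, p₂ = 909/38

Market 1: 199 - 8p₁ + 2p₂ = 2p₁ → 10p₁ - 2p₂ = 199.
Market 2: 4p₂ - p₁ = 71.
Eliminating p₂: 4×(1) + 2×(2) gives 38p₁ = 938, so p₁ = 469/19.
Back-substitute into (2): p₂ = (71 + 1×469/19) / 4 = 909/38.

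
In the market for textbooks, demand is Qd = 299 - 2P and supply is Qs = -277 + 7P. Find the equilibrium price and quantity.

Set Qd = Qs: 299 - 2P = -277 + 7P.
576 = 9P, so P* = 64.
Q* = 299 − 2(64) = 171.

P* = 64, Q* = 171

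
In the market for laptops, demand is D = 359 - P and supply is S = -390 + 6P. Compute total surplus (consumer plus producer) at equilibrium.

Total surplus = 37044

Equilibrium: 359 - P = -390 + 6P gives P* = 107, Q* = 252.
Demand choke price: P = 359; supply starts at P = 65.
CS = ½(359 − 107)(252) = 31752; PS = ½(107 − 65)(252) = 5292.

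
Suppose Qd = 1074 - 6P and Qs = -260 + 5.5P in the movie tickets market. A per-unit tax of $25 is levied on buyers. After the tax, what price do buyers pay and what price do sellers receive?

Buyers pay 2943/23, sellers receive 2368/23

Pre-tax equilibrium: P* = 116, Q* = 378.
Tax on buyers shifts demand to Qd = 1074 − 6(P + 25) = 924 - 6P.
924 - 6P = -260 + 5.5P gives seller price Ps = 2368/23; buyers pay Pb = 2368/23 + 25 = 2943/23.
New quantity: Q = 1074 − 6(2943/23) = 7044/23.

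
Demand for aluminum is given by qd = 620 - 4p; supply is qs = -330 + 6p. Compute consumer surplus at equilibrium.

Equilibrium: 620 - 4p = -330 + 6p gives p* = 95, q* = 240.
Demand choke price (qd = 0): p = 155.
CS = ½(155 − 95)(240) = 7200.

Consumer surplus = 7200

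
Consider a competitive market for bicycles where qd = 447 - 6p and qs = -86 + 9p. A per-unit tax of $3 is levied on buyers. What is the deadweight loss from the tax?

Pre-tax equilibrium: p* = 533/15, q* = 233.8.
Tax on buyers shifts demand to qd = 447 − 6(p + 3) = 429 - 6p.
429 - 6p = -86 + 9p gives seller price ps = 103/3; buyers pay pb = 103/3 + 3 = 112/3.
New quantity: q = 447 − 6(112/3) = 223.
DWL = ½ × 3 × (233.8 − 223) = 16.2.

Deadweight loss = 16.2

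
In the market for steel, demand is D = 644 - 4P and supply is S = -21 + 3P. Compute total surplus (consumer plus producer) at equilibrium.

Equilibrium: 644 - 4P = -21 + 3P gives P* = 95, Q* = 264.
Demand choke price: P = 161; supply starts at P = 7.
CS = ½(161 − 95)(264) = 8712; PS = ½(95 − 7)(264) = 11616.

Total surplus = 20328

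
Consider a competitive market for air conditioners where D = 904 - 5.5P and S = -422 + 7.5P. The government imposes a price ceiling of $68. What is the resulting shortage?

Equilibrium price would be P* = 102, so the ceiling at 68 binds.
At P = 68: D = 904 − 5.5(68) = 530, S = -422 + 7.5(68) = 88.
Shortage = 530 − 88 = 442.

Shortage = 442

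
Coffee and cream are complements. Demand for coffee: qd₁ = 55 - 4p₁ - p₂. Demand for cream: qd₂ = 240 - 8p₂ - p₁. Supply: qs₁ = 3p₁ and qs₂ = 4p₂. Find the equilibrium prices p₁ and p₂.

Market 1: 55 - 4p₁ - p₂ = 3p₁ → 7p₁ + p₂ = 55.
Market 2: 12p₂ + p₁ = 240.
Eliminating p₂: 12×(1) − 1×(2) gives 83p₁ = 420, so p₁ = 420/83.
Back-substitute into (2): p₂ = (240 − 1×420/83) / 12 = 1625/83.

p₁ = 420/83, p₂ = 1625/83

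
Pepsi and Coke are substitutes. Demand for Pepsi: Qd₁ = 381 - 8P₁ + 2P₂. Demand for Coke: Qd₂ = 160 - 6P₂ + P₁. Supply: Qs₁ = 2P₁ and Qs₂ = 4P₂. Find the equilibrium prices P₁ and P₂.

Market 1: 381 - 8P₁ + 2P₂ = 2P₁ → 10P₁ - 2P₂ = 381.
Market 2: 10P₂ - P₁ = 160.
Eliminating P₂: 10×(1) + 2×(2) gives 98P₁ = 4130, so P₁ = 295/7.
Back-substitute into (2): P₂ = (160 + 1×295/7) / 10 = 283/14.

P₁ = 295/7, P₂ = 283/14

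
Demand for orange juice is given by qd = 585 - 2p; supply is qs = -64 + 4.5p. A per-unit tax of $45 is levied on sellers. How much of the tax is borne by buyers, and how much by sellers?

Pre-tax equilibrium: p* = 1298/13, q* = 5009/13.
Tax on sellers shifts supply to qs = -64 + 4.5(p − 45) = -266.5 + 4.5p.
585 - 2p = -266.5 + 4.5p gives buyer price pb = 131; sellers receive ps = 131 − 45 = 86.
New quantity: q = 585 − 2(131) = 323.
Buyer burden = 131 − 1298/13 = 405/13; seller burden = 1298/13 − 86 = 180/13.

Buyers bear 405/13, sellers bear 180/13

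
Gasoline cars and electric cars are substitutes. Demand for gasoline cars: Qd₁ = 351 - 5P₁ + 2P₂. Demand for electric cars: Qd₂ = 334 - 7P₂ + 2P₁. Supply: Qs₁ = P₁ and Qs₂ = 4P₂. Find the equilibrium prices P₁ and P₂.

Market 1: 351 - 5P₁ + 2P₂ = P₁ → 6P₁ - 2P₂ = 351.
Market 2: 11P₂ - 2P₁ = 334.
Eliminating P₂: 11×(1) + 2×(2) gives 62P₁ = 4529, so P₁ = 4529/62.
Back-substitute into (2): P₂ = (334 + 2×4529/62) / 11 = 1353/31.

P₁ = 4529/62, P₂ = 1353/31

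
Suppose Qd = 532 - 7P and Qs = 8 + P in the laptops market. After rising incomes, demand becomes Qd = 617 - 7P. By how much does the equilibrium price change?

ΔP = 10.625

Original equilibrium: P* = 65.5, Q* = 73.5.
New equilibrium: 617 - 7P = 8 + P, so 609 = 8P and P' = 76.125; Q' = 617 − 7(76.125) = 84.125.
Change in price: 76.125 − 65.5 = 10.625.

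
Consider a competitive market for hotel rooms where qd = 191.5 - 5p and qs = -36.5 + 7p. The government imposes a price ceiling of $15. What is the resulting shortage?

Shortage = 48

Equilibrium price would be p* = 19, so the ceiling at 15 binds.
At p = 15: qd = 191.5 − 5(15) = 116.5, qs = -36.5 + 7(15) = 68.5.
Shortage = 116.5 − 68.5 = 48.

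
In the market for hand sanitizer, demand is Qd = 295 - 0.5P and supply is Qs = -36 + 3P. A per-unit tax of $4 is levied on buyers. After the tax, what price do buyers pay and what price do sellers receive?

Buyers pay $98, sellers receive $94

Pre-tax equilibrium: P* = 662/7, Q* = 1734/7.
Tax on buyers shifts demand to Qd = 295 − 0.5(P + 4) = 293 - 0.5P.
293 - 0.5P = -36 + 3P gives seller price Ps = 94; buyers pay Pb = 94 + 4 = 98.
New quantity: Q = 295 − 0.5(98) = 246.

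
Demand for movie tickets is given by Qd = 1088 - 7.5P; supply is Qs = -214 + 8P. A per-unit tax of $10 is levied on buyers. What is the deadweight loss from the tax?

Deadweight loss = 6000/31

Pre-tax equilibrium: P* = 84, Q* = 458.
Tax on buyers shifts demand to Qd = 1088 − 7.5(P + 10) = 1013 - 7.5P.
1013 - 7.5P = -214 + 8P gives seller price Ps = 2454/31; buyers pay Pb = 2454/31 + 10 = 2764/31.
New quantity: Q = 1088 − 7.5(2764/31) = 12998/31.
DWL = ½ × 10 × (458 − 12998/31) = 6000/31.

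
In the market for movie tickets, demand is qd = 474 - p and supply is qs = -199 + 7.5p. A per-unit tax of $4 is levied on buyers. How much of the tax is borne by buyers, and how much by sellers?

Buyers bear 60/17, sellers bear 8/17

Pre-tax equilibrium: p* = 1346/17, q* = 6712/17.
Tax on buyers shifts demand to qd = 474 − 1(p + 4) = 470 - p.
470 - p = -199 + 7.5p gives seller price ps = 1338/17; buyers pay pb = 1338/17 + 4 = 1406/17.
New quantity: q = 474 − 1(1406/17) = 6652/17.
Buyer burden = 1406/17 − 1346/17 = 60/17; seller burden = 1346/17 − 1338/17 = 8/17.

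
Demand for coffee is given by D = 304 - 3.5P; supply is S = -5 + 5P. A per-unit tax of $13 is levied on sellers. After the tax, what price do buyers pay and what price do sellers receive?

Buyers pay $44, sellers receive $31

Pre-tax equilibrium: P* = 618/17, Q* = 3005/17.
Tax on sellers shifts supply to S = -5 + 5(P − 13) = -70 + 5P.
304 - 3.5P = -70 + 5P gives buyer price Pb = 44; sellers receive Ps = 44 − 13 = 31.
New quantity: Q = 304 − 3.5(44) = 150.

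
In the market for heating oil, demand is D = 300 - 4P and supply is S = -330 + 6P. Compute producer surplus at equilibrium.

Equilibrium: 300 - 4P = -330 + 6P gives P* = 63, Q* = 48.
Supply starts at P = 55 (where S = 0).
PS = ½(63 − 55)(48) = 192.

Producer surplus = 192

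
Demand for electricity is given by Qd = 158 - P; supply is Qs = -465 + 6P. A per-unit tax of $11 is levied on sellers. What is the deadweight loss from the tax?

Pre-tax equilibrium: P* = 89, Q* = 69.
Tax on sellers shifts supply to Qs = -465 + 6(P − 11) = -531 + 6P.
158 - P = -531 + 6P gives buyer price Pb = 689/7; sellers receive Ps = 689/7 − 11 = 612/7.
New quantity: Q = 158 − 1(689/7) = 417/7.
DWL = ½ × 11 × (69 − 417/7) = 363/7.

Deadweight loss = 363/7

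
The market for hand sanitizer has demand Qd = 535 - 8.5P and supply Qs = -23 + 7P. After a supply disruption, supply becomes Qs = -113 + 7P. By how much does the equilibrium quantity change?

Original equilibrium: P* = 36, Q* = 229.
New equilibrium: 535 - 8.5P = -113 + 7P, so 648 = 15.5P and P' = 1296/31; Q' = 535 − 8.5(1296/31) = 5569/31.
Change in quantity: 5569/31 − 229 = -1530/31.

ΔQ = -1530/31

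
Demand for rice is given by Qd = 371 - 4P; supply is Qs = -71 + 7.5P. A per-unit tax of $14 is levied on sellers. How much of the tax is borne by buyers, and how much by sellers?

Pre-tax equilibrium: P* = 884/23, Q* = 4997/23.
Tax on sellers shifts supply to Qs = -71 + 7.5(P − 14) = -176 + 7.5P.
371 - 4P = -176 + 7.5P gives buyer price Pb = 1094/23; sellers receive Ps = 1094/23 − 14 = 772/23.
New quantity: Q = 371 − 4(1094/23) = 4157/23.
Buyer burden = 1094/23 − 884/23 = 210/23; seller burden = 884/23 − 772/23 = 112/23.

Buyers bear 210/23, sellers bear 112/23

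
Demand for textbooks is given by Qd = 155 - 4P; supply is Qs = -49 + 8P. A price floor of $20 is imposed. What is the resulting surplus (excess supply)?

Surplus = 36

Equilibrium price would be P* = 17, so the floor at 20 binds.
At P = 20: Qd = 75, Qs = 111.
Surplus = 111 − 75 = 36.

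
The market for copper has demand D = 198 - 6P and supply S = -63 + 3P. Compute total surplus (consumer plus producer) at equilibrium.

Total surplus = 144

Equilibrium: 198 - 6P = -63 + 3P gives P* = 29, Q* = 24.
Demand choke price: P = 33; supply starts at P = 21.
CS = ½(33 − 29)(24) = 48; PS = ½(29 − 21)(24) = 96.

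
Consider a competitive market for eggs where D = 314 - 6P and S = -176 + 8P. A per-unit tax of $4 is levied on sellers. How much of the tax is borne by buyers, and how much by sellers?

Buyers bear 16/7, sellers bear 12/7

Pre-tax equilibrium: P* = 35, Q* = 104.
Tax on sellers shifts supply to S = -176 + 8(P − 4) = -208 + 8P.
314 - 6P = -208 + 8P gives buyer price Pb = 261/7; sellers receive Ps = 261/7 − 4 = 233/7.
New quantity: Q = 314 − 6(261/7) = 632/7.
Buyer burden = 261/7 − 35 = 16/7; seller burden = 35 − 233/7 = 12/7.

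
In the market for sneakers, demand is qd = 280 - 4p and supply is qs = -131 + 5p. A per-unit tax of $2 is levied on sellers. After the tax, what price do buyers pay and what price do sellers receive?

Buyers pay 421/9, sellers receive 403/9

Pre-tax equilibrium: p* = 137/3, q* = 292/3.
Tax on sellers shifts supply to qs = -131 + 5(p − 2) = -141 + 5p.
280 - 4p = -141 + 5p gives buyer price pb = 421/9; sellers receive ps = 421/9 − 2 = 403/9.
New quantity: q = 280 − 4(421/9) = 836/9.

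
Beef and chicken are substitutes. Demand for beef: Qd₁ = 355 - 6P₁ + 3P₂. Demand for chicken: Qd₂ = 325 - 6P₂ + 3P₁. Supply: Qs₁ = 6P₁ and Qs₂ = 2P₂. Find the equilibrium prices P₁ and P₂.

Market 1: 355 - 6P₁ + 3P₂ = 6P₁ → 12P₁ - 3P₂ = 355.
Market 2: 8P₂ - 3P₁ = 325.
Eliminating P₂: 8×(1) + 3×(2) gives 87P₁ = 3815, so P₁ = 3815/87.
Back-substitute into (2): P₂ = (325 + 3×3815/87) / 8 = 1655/29.

P₁ = 3815/87, P₂ = 1655/29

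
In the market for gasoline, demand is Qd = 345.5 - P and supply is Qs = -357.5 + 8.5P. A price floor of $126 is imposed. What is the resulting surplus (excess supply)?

Surplus = 494

Equilibrium price would be P* = 74, so the floor at 126 binds.
At P = 126: Qd = 219.5, Qs = 713.5.
Surplus = 713.5 − 219.5 = 494.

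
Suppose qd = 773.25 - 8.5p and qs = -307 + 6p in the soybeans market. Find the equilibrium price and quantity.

Set qd = qs: 773.25 - 8.5p = -307 + 6p.
1080.25 = 14.5p, so p* = 74.5.
q* = 773.25 − 8.5(74.5) = 140.

p* = 74.5, q* = 140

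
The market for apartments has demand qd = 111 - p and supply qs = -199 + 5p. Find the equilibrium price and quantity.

p* = 155/3, q* = 178/3

Set qd = qs: 111 - p = -199 + 5p.
310 = 6p, so p* = 155/3.
q* = 111 − 1(155/3) = 178/3.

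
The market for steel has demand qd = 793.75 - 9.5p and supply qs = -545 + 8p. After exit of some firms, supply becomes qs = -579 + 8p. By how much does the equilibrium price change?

Original equilibrium: p* = 76.5, q* = 67.
New equilibrium: 793.75 - 9.5p = -579 + 8p, so 1372.75 = 17.5p and p' = 5491/70; q' = 793.75 − 9.5(5491/70) = 1699/35.
Change in price: 5491/70 − 76.5 = 68/35.

Δp = 68/35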